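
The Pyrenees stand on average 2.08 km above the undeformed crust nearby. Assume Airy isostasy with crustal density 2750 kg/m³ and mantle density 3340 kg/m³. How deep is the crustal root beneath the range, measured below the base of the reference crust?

9.69 km

Isostatic balance requires: the weight of the topography is balanced by the buoyancy of the root, ρ_c h = (ρ_m − ρ_c) r.
r = h · ρ_c / (ρ_m − ρ_c) = 2.08 km × 2750 / (3340 − 2750) = 9.69 km.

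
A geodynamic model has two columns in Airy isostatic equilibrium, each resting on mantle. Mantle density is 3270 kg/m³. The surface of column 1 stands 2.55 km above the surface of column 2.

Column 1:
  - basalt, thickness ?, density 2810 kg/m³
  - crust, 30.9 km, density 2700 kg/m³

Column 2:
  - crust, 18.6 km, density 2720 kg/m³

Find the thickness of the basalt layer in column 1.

2.08 km

Take the compensation level at the base of the deeper column (depth z_c below the surface of column 1) and equate Σ ρ_i t_i down to z_c; mantle fills any gap and the z_c terms cancel.
Column 1: x×2810 + 30.9×2700 + (z_c − 30.9 − x)×3270
Column 2: 2.55×0 + 18.6×2720 + (z_c − 2.55 − 18.6)×3270
The z_c×3270 term appears on both sides and cancels. Collect the known terms of each column as K = Σ(ρt)_known − 3270 × (depth of known layers): K_1 = 83430 − 3270×30.9 = −17613; K_2 = 50592 − 3270×(2.55 + 18.6) = −18568.5.
Balance: K_1 − x×(3270 − 2810) = K_2, so x = (K_1 − K_2)/(3270 − 2810) = 955.5/460 = 2.08 km.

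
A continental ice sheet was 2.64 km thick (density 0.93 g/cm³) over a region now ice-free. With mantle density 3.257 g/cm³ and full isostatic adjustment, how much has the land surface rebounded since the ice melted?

Removing the load lets mantle flow back in; uplift u satisfies ρ_ice t = ρ_m u.
u = t ρ_ice/ρ_m = 2.64 km × 0.93/3.257 = 0.754 km.

0.754 km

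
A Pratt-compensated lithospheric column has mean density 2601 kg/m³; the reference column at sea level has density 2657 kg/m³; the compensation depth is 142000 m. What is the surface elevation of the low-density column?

ρ_ref D = ρ (D + h) → h = D (ρ_ref − ρ)/ρ.
h = 142000 m × (2657 − 2601)/2601 = 3060 m.

3060 m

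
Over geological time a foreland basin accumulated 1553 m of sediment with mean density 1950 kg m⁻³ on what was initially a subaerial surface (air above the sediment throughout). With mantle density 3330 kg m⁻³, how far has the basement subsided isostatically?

Subaerial load: s = t ρ_sed / ρ_m = 1553 m × 1950/3330 = 909 m.

909 m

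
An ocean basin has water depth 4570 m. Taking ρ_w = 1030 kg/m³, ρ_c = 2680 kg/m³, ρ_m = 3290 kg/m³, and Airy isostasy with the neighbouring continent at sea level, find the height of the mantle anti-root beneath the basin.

Isostatic balance requires: replacing crust with seawater at the top is compensated by replacing crust with mantle at the base: d (ρ_c − ρ_w) = a (ρ_m − ρ_c).
a = d (ρ_c − ρ_w)/(ρ_m − ρ_c) = 4570 m × 1650/610 = 12400 m.

12400 m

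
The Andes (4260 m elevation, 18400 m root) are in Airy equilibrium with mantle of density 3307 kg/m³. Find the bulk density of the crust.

2690 kg/m³

ρ_c h = (ρ_m − ρ_c) r → ρ_c (h + r) = ρ_m r → ρ_c = ρ_m r / (h + r).
ρ_c = 3307 × 18400 m / (4260 m + 18400 m) = 2690 kg/m³.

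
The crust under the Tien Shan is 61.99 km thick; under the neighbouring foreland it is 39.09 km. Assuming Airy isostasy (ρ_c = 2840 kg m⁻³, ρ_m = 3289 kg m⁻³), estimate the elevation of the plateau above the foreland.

Excess crust Δ = 61.99 km − 39.09 km = 22.9 km, split between elevation h and root r with h + r = Δ.
Airy balance ρ_c h = (ρ_m − ρ_c) r gives r = h ρ_c/(ρ_m − ρ_c), so h (1 + ρ_c/(ρ_m − ρ_c)) = Δ, i.e. h = Δ (ρ_m − ρ_c)/ρ_m.
h = 22.9 km × 449/3289 = 3.13 km.

3.13 km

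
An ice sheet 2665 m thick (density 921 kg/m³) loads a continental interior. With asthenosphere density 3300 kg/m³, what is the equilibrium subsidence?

744 m

Equating mass per unit area of the two columns: the ice load ρ_ice t is balanced by mantle displaced below, ρ_m s.
s = t ρ_ice / ρ_m = 2665 m × 921/3300 = 744 m.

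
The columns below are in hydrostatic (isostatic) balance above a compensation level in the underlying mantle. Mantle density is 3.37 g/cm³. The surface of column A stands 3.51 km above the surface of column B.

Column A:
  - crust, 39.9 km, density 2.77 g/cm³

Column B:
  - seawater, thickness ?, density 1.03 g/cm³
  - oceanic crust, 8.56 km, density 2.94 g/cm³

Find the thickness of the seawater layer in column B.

Take the compensation level at the base of the deeper column (depth z_c below the surface of column A) and equate Σ ρ_i t_i down to z_c; mantle fills any gap and the z_c terms cancel.
Column A: 39.9×2.77 + (z_c − 39.9)×3.37
Column B: 3.51×0 + x×1.03 + 8.56×2.94 + (z_c − 3.51 − 8.56 − x)×3.37
The z_c×3.37 term appears on both sides and cancels. Collect the known terms of each column as K = Σ(ρt)_known − 3.37 × (depth of known layers): K_A = 110.523 − 3.37×39.9 = −23.94; K_B = 25.1664 − 3.37×(3.51 + 8.56) = −15.5095.
Balance: K_A = K_B − x×(3.37 − 1.03), so x = (K_B − K_A)/(3.37 − 1.03) = 8.4305/2.34 = 3.6 km.

3.6 km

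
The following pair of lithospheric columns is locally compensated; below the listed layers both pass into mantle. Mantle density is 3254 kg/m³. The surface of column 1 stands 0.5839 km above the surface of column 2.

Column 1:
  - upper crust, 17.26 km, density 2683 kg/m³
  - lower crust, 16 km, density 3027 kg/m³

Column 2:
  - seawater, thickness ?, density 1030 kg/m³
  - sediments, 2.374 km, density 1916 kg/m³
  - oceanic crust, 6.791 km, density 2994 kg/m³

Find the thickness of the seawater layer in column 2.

Take the compensation level at the base of the deeper column (depth z_c below the surface of column 1) and equate Σ ρ_i t_i down to z_c; mantle fills any gap and the z_c terms cancel.
Column 1: 17.26×2683 + 16×3027 + (z_c − 33.26)×3254
Column 2: 0.5839×0 + x×1030 + 2.374×1916 + 6.791×2994 + (z_c − 0.5839 − 9.165 − x)×3254
The z_c×3254 term appears on both sides and cancels. Collect the known terms of each column as K = Σ(ρt)_known − 3254 × (depth of known layers): K_1 = 94740.58 − 3254×33.26 = −13487.46; K_2 = 24880.838 − 3254×(0.5839 + 9.165) = −6842.0826.
Balance: K_1 = K_2 − x×(3254 − 1030), so x = (K_2 − K_1)/(3254 − 1030) = 6645.38/2224 = 2.99 km.

2.99 km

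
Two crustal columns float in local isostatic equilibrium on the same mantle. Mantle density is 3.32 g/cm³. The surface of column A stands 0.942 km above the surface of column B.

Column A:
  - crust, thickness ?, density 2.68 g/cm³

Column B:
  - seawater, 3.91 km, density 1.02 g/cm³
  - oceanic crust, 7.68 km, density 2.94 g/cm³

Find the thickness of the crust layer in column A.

23.5 km

Take the compensation level at the base of the deeper column (depth z_c below the surface of column A) and equate Σ ρ_i t_i down to z_c; mantle fills any gap and the z_c terms cancel.
Column A: x×2.68 + (z_c − 0 − x)×3.32
Column B: 0.942×0 + 3.91×1.02 + 7.68×2.94 + (z_c − 0.942 − 11.59)×3.32
The z_c×3.32 term appears on both sides and cancels. Collect the known terms of each column as K = Σ(ρt)_known − 3.32 × (depth of known layers): K_A = 0 − 3.32×0 = 0; K_B = 26.5674 − 3.32×(0.942 + 11.59) = −15.03884.
Balance: K_A − x×(3.32 − 2.68) = K_B, so x = (K_A − K_B)/(3.32 − 2.68) = 15.0388/0.64 = 23.5 km.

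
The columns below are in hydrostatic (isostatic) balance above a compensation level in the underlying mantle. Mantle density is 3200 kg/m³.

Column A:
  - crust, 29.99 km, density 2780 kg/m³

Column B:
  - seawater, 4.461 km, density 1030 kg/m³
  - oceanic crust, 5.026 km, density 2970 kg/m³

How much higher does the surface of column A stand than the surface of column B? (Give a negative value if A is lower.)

For any compensation level in the mantle, the mantle terms cancel and isostasy reduces to e = (Σt_A − Σt_B) − (Σ(ρt)_A − Σ(ρt)_B) / ρ_m.
Σt_A = 29.99 km; Σt_B = 9.487 km; Σ(ρt)_A = 83372.2; Σ(ρt)_B = 19522.05 (in km·kg/m³).
e = (29.99 − 9.487) − (83372.2 − 19522.05) / 3200 = 0.55 km.

0.55 km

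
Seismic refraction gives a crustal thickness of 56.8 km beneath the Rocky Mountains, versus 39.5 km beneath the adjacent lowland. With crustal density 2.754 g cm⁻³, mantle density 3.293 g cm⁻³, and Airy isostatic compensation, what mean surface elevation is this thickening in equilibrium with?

2.83 km

Excess crust Δ = 56.8 km − 39.5 km = 17.3 km, split between elevation h and root r with h + r = Δ.
Airy balance ρ_c h = (ρ_m − ρ_c) r gives r = h ρ_c/(ρ_m − ρ_c), so h (1 + ρ_c/(ρ_m − ρ_c)) = Δ, i.e. h = Δ (ρ_m − ρ_c)/ρ_m.
h = 17.3 km × 0.539/3.293 = 2.83 km.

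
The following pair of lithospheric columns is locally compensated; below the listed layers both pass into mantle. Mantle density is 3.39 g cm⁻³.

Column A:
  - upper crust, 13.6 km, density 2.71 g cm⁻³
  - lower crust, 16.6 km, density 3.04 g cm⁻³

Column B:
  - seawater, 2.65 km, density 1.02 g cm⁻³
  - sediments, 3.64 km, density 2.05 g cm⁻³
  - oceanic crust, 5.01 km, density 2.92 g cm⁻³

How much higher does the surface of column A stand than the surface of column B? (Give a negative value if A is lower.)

0.456 km

For any compensation level in the mantle, the mantle terms cancel and isostasy reduces to e = (Σt_A − Σt_B) − (Σ(ρt)_A − Σ(ρt)_B) / ρ_m.
Σt_A = 30.2 km; Σt_B = 11.3 km; Σ(ρt)_A = 87.32; Σ(ρt)_B = 24.7942 (in km·g cm⁻³).
e = (30.2 − 11.3) − (87.32 − 24.7942) / 3.39 = 0.456 km.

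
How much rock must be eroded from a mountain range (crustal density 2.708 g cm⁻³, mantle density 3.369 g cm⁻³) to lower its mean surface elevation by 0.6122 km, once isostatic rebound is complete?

3.12 km

Net drop Δ = e − u = e − e ρ_c/ρ_m = e (ρ_m − ρ_c)/ρ_m.
e = Δ ρ_m/(ρ_m − ρ_c) = 0.6122 km × 3.369/0.661 = 3.12 km.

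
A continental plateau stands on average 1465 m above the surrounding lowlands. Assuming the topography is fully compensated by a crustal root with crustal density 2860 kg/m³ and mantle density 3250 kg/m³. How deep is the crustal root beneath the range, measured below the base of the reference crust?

10700 m

Equating mass per unit area of the two columns: the weight of the topography is balanced by the buoyancy of the root, ρ_c h = (ρ_m − ρ_c) r.
r = h · ρ_c / (ρ_m − ρ_c) = 1465 m × 2860 / (3250 − 2860) = 10700 m.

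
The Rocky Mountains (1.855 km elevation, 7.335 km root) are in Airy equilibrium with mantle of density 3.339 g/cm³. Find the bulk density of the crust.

ρ_c h = (ρ_m − ρ_c) r → ρ_c (h + r) = ρ_m r → ρ_c = ρ_m r / (h + r).
ρ_c = 3.339 × 7.335 km / (1.855 km + 7.335 km) = 2.67 g/cm³.

2.67 g/cm³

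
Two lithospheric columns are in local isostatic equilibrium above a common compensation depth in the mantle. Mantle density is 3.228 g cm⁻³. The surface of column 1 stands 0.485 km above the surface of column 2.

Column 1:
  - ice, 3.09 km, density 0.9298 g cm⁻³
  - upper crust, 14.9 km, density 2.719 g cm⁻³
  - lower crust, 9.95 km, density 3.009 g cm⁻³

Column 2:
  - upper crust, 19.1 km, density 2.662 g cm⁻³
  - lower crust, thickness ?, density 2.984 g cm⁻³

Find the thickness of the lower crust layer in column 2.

Take the compensation level at the base of the deeper column (depth z_c below the surface of column 1) and equate Σ ρ_i t_i down to z_c; mantle fills any gap and the z_c terms cancel.
Column 1: 3.09×0.9298 + 14.9×2.719 + 9.95×3.009 + (z_c − 27.94)×3.228
Column 2: 0.485×0 + 19.1×2.662 + x×2.984 + (z_c − 0.485 − 19.1 − x)×3.228
The z_c×3.228 term appears on both sides and cancels. Collect the known terms of each column as K = Σ(ρt)_known − 3.228 × (depth of known layers): K_1 = 73.325732 − 3.228×27.94 = −16.864588; K_2 = 50.8442 − 3.228×(0.485 + 19.1) = −12.37618.
Balance: K_1 = K_2 − x×(3.228 − 2.984), so x = (K_2 − K_1)/(3.228 − 2.984) = 4.48841/0.244 = 18.4 km.

18.4 km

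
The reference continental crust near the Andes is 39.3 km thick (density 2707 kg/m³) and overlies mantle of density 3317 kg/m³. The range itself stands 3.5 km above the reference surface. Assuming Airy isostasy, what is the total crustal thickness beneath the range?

58.3 km

Root depth r = h ρ_c / (ρ_m − ρ_c) = 3.5 km × 2707 / 610 = 15.53 km.
Total thickness = T + h + r = 39.3 km + 3.5 km + 15.53 km = 58.3 km.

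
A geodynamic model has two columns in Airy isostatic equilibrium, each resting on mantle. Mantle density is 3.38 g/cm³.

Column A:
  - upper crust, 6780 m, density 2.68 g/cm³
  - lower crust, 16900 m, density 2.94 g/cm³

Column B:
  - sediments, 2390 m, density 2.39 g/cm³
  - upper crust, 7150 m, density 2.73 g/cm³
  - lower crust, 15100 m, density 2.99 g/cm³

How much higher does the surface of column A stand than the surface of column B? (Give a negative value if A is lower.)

For any compensation level in the mantle, the mantle terms cancel and isostasy reduces to e = (Σt_A − Σt_B) − (Σ(ρt)_A − Σ(ρt)_B) / ρ_m.
Σt_A = 23680 m; Σt_B = 24640 m; Σ(ρt)_A = 67856.4; Σ(ρt)_B = 70380.6 (in m·g/cm³).
e = (23680 − 24640) − (67856.4 − 70380.6) / 3.38 = −213 m.

−213 m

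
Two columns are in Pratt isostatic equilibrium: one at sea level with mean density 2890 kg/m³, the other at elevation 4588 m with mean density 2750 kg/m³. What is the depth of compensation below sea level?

ρ_ref D = ρ (D + h) → D (ρ_ref − ρ) = ρ h.
D = ρ h/(ρ_ref − ρ) = 2750 × 4588 m/(2890 − 2750) = 90100 m.

90100 m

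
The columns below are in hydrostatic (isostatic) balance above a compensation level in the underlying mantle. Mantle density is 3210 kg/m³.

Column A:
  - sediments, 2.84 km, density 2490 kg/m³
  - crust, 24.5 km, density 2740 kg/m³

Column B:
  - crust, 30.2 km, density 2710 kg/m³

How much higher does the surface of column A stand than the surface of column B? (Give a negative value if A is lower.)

−0.48 km

For any compensation level in the mantle, the mantle terms cancel and isostasy reduces to e = (Σt_A − Σt_B) − (Σ(ρt)_A − Σ(ρt)_B) / ρ_m.
Σt_A = 27.34 km; Σt_B = 30.2 km; Σ(ρt)_A = 74201.6; Σ(ρt)_B = 81842 (in km·kg/m³).
e = (27.34 − 30.2) − (74201.6 − 81842) / 3210 = −0.48 km.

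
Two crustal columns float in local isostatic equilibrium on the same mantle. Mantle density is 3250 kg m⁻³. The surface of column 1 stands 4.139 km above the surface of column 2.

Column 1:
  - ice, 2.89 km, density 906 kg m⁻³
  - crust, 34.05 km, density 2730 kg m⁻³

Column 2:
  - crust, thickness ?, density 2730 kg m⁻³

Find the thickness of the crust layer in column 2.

21.2 km

Take the compensation level at the base of the deeper column (depth z_c below the surface of column 1) and equate Σ ρ_i t_i down to z_c; mantle fills any gap and the z_c terms cancel.
Column 1: 2.89×906 + 34.05×2730 + (z_c − 36.94)×3250
Column 2: 4.139×0 + x×2730 + (z_c − 4.139 − 0 − x)×3250
The z_c×3250 term appears on both sides and cancels. Collect the known terms of each column as K = Σ(ρt)_known − 3250 × (depth of known layers): K_1 = 95574.84 − 3250×36.94 = −24480.16; K_2 = 0 − 3250×(4.139 + 0) = −13451.75.
Balance: K_1 = K_2 − x×(3250 − 2730), so x = (K_2 − K_1)/(3250 − 2730) = 11028.4/520 = 21.2 km.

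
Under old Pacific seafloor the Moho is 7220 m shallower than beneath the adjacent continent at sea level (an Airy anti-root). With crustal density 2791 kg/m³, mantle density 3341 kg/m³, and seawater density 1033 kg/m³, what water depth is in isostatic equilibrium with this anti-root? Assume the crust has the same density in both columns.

2260 m

Replacing a thickness d of crust by seawater at the top must be balanced by replacing crust with mantle at the base: d (ρ_c − ρ_w) = a (ρ_m − ρ_c).
d = a (ρ_m − ρ_c)/(ρ_c − ρ_w) = 7220 m × 550/1758 = 2260 m.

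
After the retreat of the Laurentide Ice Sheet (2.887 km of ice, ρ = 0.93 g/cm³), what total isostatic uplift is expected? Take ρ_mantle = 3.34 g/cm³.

Removing the load lets mantle flow back in; uplift u satisfies ρ_ice t = ρ_m u.
u = t ρ_ice/ρ_m = 2.887 km × 0.93/3.34 = 0.804 km.

0.804 km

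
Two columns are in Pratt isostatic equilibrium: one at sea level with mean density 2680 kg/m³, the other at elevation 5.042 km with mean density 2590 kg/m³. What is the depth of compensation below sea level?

145 km

ρ_ref D = ρ (D + h) → D (ρ_ref − ρ) = ρ h.
D = ρ h/(ρ_ref − ρ) = 2590 × 5.042 km/(2680 − 2590) = 145 km.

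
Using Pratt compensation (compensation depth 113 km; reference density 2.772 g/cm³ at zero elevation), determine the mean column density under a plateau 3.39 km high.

2.69 g/cm³

Pratt balance: ρ_ref D = ρ (D + h).
ρ = ρ_ref D/(D + h) = 2.772 × 113 km/(113 km + 3.39 km) = 2.69 g/cm³.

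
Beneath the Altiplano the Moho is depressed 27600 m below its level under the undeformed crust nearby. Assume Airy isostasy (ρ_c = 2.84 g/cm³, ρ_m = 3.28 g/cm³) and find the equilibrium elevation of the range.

In Airy isostatic equilibrium: ρ_c h = (ρ_m − ρ_c) r.
h = r (ρ_m − ρ_c) / ρ_c = 27600 m × (3.28 − 2.84) / 2.84 = 4280 m.

4280 m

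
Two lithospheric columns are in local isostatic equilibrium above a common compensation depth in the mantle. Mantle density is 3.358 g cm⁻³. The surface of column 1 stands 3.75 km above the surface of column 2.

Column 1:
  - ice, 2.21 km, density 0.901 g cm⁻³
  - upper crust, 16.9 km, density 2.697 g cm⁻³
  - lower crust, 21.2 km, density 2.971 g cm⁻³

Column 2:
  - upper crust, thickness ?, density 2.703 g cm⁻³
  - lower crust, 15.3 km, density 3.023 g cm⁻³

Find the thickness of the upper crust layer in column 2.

10.8 km

Take the compensation level at the base of the deeper column (depth z_c below the surface of column 1) and equate Σ ρ_i t_i down to z_c; mantle fills any gap and the z_c terms cancel.
Column 1: 2.21×0.901 + 16.9×2.697 + 21.2×2.971 + (z_c − 40.31)×3.358
Column 2: 3.75×0 + x×2.703 + 15.3×3.023 + (z_c − 3.75 − 15.3 − x)×3.358
The z_c×3.358 term appears on both sides and cancels. Collect the known terms of each column as K = Σ(ρt)_known − 3.358 × (depth of known layers): K_1 = 110.55571 − 3.358×40.31 = −24.80527; K_2 = 46.2519 − 3.358×(3.75 + 15.3) = −17.718.
Balance: K_1 = K_2 − x×(3.358 − 2.703), so x = (K_2 − K_1)/(3.358 − 2.703) = 7.08727/0.655 = 10.8 km.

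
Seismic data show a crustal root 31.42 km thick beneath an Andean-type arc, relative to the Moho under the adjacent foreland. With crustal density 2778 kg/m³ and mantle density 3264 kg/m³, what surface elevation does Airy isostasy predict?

5.5 km

By Archimedes' principle applied to the lithosphere: ρ_c h = (ρ_m − ρ_c) r.
h = r (ρ_m − ρ_c) / ρ_c = 31.42 km × (3264 − 2778) / 2778 = 5.5 km.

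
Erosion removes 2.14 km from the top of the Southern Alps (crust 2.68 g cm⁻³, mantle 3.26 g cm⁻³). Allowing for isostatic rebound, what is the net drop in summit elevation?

0.381 km

Rebound u = e ρ_c/ρ_m = 2.14 km × 2.68/3.26 = 1.759 km.
Net surface drop = e − u = 2.14 km − 1.759 km = e (ρ_m − ρ_c)/ρ_m = 0.381 km.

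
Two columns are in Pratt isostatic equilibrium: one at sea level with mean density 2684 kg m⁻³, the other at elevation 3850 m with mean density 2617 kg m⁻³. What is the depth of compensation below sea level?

150000 m

ρ_ref D = ρ (D + h) → D (ρ_ref − ρ) = ρ h.
D = ρ h/(ρ_ref − ρ) = 2617 × 3850 m/(2684 − 2617) = 150000 m.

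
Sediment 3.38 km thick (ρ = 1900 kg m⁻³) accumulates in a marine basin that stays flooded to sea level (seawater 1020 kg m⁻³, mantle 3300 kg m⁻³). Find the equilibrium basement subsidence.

Submarine loading: the sediment displaces seawater, and the subsidence is in turn flooded, so s (ρ_m − ρ_w) = t (ρ_sed − ρ_w).
s = 3.38 km × (1900 − 1020) / (3300 − 1020) = 1.3 km.

1.3 km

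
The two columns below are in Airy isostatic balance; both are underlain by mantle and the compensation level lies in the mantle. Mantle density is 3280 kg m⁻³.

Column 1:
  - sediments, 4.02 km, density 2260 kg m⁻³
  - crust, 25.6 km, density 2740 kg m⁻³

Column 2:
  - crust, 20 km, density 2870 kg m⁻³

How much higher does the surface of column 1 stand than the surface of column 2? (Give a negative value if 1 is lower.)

For any compensation level in the mantle, the mantle terms cancel and isostasy reduces to e = (Σt_1 − Σt_2) − (Σ(ρt)_1 − Σ(ρt)_2) / ρ_m.
Σt_1 = 29.62 km; Σt_2 = 20 km; Σ(ρt)_1 = 79229.2; Σ(ρt)_2 = 57400 (in km·kg m⁻³).
e = (29.62 − 20) − (79229.2 − 57400) / 3280 = 2.96 km.

2.96 km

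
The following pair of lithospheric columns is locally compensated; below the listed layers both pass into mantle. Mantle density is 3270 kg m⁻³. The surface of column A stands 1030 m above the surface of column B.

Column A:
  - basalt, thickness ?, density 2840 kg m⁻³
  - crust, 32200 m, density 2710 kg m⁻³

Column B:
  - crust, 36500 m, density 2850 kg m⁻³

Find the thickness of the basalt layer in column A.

1550 m

Take the compensation level at the base of the deeper column (depth z_c below the surface of column A) and equate Σ ρ_i t_i down to z_c; mantle fills any gap and the z_c terms cancel.
Column A: x×2840 + 32200×2710 + (z_c − 32200 − x)×3270
Column B: 1030×0 + 36500×2850 + (z_c − 1030 − 36500)×3270
The z_c×3270 term appears on both sides and cancels. Collect the known terms of each column as K = Σ(ρt)_known − 3270 × (depth of known layers): K_A = 87262000 − 3270×32200 = −18032000; K_B = 104025000 − 3270×(1030 + 36500) = −18698100.
Balance: K_A − x×(3270 − 2840) = K_B, so x = (K_A − K_B)/(3270 − 2840) = 666100/430 = 1550 m.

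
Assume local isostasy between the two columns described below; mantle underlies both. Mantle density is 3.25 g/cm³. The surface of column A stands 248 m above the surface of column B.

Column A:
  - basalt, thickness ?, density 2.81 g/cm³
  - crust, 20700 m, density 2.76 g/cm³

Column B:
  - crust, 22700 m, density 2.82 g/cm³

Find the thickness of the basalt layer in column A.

964 m

Take the compensation level at the base of the deeper column (depth z_c below the surface of column A) and equate Σ ρ_i t_i down to z_c; mantle fills any gap and the z_c terms cancel.
Column A: x×2.81 + 20700×2.76 + (z_c − 20700 − x)×3.25
Column B: 248×0 + 22700×2.82 + (z_c − 248 − 22700)×3.25
The z_c×3.25 term appears on both sides and cancels. Collect the known terms of each column as K = Σ(ρt)_known − 3.25 × (depth of known layers): K_A = 57132 − 3.25×20700 = −10143; K_B = 64014 − 3.25×(248 + 22700) = −10567.
Balance: K_A − x×(3.25 − 2.81) = K_B, so x = (K_A − K_B)/(3.25 − 2.81) = 424/0.44 = 964 m.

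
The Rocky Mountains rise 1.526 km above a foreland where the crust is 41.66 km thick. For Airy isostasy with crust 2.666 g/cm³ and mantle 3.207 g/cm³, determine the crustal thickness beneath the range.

50.7 km

Root depth r = h ρ_c / (ρ_m − ρ_c) = 1.526 km × 2.666 / 0.541 = 7.52 km.
Total thickness = T + h + r = 41.66 km + 1.526 km + 7.52 km = 50.7 km.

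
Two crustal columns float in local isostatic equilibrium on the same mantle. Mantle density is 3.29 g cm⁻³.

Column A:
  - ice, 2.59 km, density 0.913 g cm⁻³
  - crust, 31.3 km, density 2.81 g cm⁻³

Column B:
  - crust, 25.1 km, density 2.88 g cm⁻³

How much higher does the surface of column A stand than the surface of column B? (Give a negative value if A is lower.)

3.31 km

For any compensation level in the mantle, the mantle terms cancel and isostasy reduces to e = (Σt_A − Σt_B) − (Σ(ρt)_A − Σ(ρt)_B) / ρ_m.
Σt_A = 33.89 km; Σt_B = 25.1 km; Σ(ρt)_A = 90.31767; Σ(ρt)_B = 72.288 (in km·g cm⁻³).
e = (33.89 − 25.1) − (90.31767 − 72.288) / 3.29 = 3.31 km.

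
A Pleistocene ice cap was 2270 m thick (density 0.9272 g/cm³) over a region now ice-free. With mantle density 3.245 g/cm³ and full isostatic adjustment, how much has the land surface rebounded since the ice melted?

Removing the load lets mantle flow back in; uplift u satisfies ρ_ice t = ρ_m u.
u = t ρ_ice/ρ_m = 2270 m × 0.9272/3.245 = 649 m.

649 m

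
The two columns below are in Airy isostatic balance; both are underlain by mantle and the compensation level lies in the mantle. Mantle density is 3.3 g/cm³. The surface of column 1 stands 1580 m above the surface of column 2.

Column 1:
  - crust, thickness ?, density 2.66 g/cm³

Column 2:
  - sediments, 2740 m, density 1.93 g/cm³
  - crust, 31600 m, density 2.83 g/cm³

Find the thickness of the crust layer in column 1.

Take the compensation level at the base of the deeper column (depth z_c below the surface of column 1) and equate Σ ρ_i t_i down to z_c; mantle fills any gap and the z_c terms cancel.
Column 1: x×2.66 + (z_c − 0 − x)×3.3
Column 2: 1580×0 + 2740×1.93 + 31600×2.83 + (z_c − 1580 − 34340)×3.3
The z_c×3.3 term appears on both sides and cancels. Collect the known terms of each column as K = Σ(ρt)_known − 3.3 × (depth of known layers): K_1 = 0 − 3.3×0 = 0; K_2 = 94716.2 − 3.3×(1580 + 34340) = −23819.8.
Balance: K_1 − x×(3.3 − 2.66) = K_2, so x = (K_1 − K_2)/(3.3 − 2.66) = 23819.8/0.64 = 37200 m.

37200 m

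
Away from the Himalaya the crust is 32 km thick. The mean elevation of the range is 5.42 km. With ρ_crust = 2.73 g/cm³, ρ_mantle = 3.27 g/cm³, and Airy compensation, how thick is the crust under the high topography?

64.8 km

Root depth r = h ρ_c / (ρ_m − ρ_c) = 5.42 km × 2.73 / 0.54 = 27.4 km.
Total thickness = T + h + r = 32 km + 5.42 km + 27.4 km = 64.8 km.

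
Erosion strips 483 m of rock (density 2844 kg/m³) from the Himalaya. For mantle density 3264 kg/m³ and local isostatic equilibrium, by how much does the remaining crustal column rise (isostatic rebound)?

Unloading: uplift u = e ρ_c/ρ_m = 483 m × 2844/3264 = 421 m.

421 m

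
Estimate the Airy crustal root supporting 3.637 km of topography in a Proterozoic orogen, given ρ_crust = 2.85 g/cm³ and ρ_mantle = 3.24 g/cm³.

26.6 km

Balancing pressure at the compensation depth: the weight of the topography is balanced by the buoyancy of the root, ρ_c h = (ρ_m − ρ_c) r.
r = h · ρ_c / (ρ_m − ρ_c) = 3.637 km × 2.85 / (3.24 − 2.85) = 26.6 km.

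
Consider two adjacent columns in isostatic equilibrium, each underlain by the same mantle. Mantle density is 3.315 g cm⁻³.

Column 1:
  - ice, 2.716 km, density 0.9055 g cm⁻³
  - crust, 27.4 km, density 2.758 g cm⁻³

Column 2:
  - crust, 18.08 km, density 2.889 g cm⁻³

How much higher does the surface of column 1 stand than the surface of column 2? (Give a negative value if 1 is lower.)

For any compensation level in the mantle, the mantle terms cancel and isostasy reduces to e = (Σt_1 − Σt_2) − (Σ(ρt)_1 − Σ(ρt)_2) / ρ_m.
Σt_1 = 30.116 km; Σt_2 = 18.08 km; Σ(ρt)_1 = 78.028538; Σ(ρt)_2 = 52.23312 (in km·g cm⁻³).
e = (30.116 − 18.08) − (78.028538 − 52.23312) / 3.315 = 4.25 km.

4.25 km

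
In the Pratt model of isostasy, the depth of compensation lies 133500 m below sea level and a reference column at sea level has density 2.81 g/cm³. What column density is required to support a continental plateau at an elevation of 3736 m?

Pratt balance: ρ_ref D = ρ (D + h).
ρ = ρ_ref D/(D + h) = 2.81 × 133500 m/(133500 m + 3736 m) = 2.73 g/cm³.

2.73 g/cm³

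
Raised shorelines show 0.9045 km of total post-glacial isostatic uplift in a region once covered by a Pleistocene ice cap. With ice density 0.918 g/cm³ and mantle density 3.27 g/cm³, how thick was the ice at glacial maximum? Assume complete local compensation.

u = t ρ_ice/ρ_m → t = u ρ_m/ρ_ice = 0.9045 km × 3.27/0.918 = 3.22 km.

3.22 km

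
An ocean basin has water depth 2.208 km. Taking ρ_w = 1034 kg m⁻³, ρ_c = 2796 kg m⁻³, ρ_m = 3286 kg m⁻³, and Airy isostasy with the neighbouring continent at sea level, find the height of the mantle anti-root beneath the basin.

7.94 km

For local isostatic compensation: replacing crust with seawater at the top is compensated by replacing crust with mantle at the base: d (ρ_c − ρ_w) = a (ρ_m − ρ_c).
a = d (ρ_c − ρ_w)/(ρ_m − ρ_c) = 2.208 km × 1762/490 = 7.94 km.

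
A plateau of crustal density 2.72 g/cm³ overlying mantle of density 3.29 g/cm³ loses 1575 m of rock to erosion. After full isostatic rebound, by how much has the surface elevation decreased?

Rebound u = e ρ_c/ρ_m = 1575 m × 2.72/3.29 = 1302 m.
Net surface drop = e − u = 1575 m − 1302 m = e (ρ_m − ρ_c)/ρ_m = 273 m.

273 m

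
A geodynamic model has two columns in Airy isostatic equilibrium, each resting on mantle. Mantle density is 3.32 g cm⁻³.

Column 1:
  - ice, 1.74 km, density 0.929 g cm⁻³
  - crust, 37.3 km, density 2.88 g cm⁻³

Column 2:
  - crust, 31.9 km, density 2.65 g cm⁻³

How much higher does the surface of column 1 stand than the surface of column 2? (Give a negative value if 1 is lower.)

For any compensation level in the mantle, the mantle terms cancel and isostasy reduces to e = (Σt_1 − Σt_2) − (Σ(ρt)_1 − Σ(ρt)_2) / ρ_m.
Σt_1 = 39.04 km; Σt_2 = 31.9 km; Σ(ρt)_1 = 109.04046; Σ(ρt)_2 = 84.535 (in km·g cm⁻³).
e = (39.04 − 31.9) − (109.04046 − 84.535) / 3.32 = −0.241 km.

−0.241 km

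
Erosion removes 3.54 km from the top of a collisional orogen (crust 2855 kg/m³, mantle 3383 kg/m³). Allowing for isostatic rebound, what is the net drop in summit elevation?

0.553 km

Rebound u = e ρ_c/ρ_m = 3.54 km × 2855/3383 = 2.987 km.
Net surface drop = e − u = 3.54 km − 2.987 km = e (ρ_m − ρ_c)/ρ_m = 0.553 km.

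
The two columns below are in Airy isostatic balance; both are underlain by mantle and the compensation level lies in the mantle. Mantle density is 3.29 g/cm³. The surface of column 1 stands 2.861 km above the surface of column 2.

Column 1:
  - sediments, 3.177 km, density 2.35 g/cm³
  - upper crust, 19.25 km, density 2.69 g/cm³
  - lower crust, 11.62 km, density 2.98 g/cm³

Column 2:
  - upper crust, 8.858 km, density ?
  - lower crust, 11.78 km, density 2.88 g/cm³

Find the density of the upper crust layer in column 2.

2.85 g/cm³

Take the compensation level at the base of the deeper column (depth z_c below the surface of column 1) and equate Σ ρ_i t_i down to z_c; mantle fills any gap and the z_c terms cancel.
Column 1: 3.177×2.35 + 19.25×2.69 + 11.62×2.98 + (z_c − 34.047)×3.29
Column 2: 2.861×0 + 8.858×ρ + 11.78×2.88 + (z_c − 2.861 − 20.638)×3.29
The z_c×3.29 term appears on both sides and cancels. Collect the known terms of each column as K = Σ(ρt)_known − 3.29 × (depth of known layers): K_1 = 93.87605 − 3.29×34.047 = −18.13858; K_2 = 33.9264 − 3.29×(2.861 + 20.638) = −43.38531.
Balance: K_1 = K_2 + 8.858×ρ, so ρ = (K_1 − K_2)/8.858 = 25.2467/8.858 = 2.85 g/cm³.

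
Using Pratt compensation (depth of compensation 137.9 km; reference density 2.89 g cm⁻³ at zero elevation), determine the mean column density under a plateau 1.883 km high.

Pratt balance: ρ_ref D = ρ (D + h).
ρ = ρ_ref D/(D + h) = 2.89 × 137.9 km/(137.9 km + 1.883 km) = 2.85 g cm⁻³.

2.85 g cm⁻³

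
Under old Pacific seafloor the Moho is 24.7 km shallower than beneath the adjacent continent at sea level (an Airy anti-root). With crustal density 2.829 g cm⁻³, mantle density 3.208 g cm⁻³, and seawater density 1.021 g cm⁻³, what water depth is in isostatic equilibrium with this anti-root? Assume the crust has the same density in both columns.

Replacing a thickness d of crust by seawater at the top must be balanced by replacing crust with mantle at the base: d (ρ_c − ρ_w) = a (ρ_m − ρ_c).
d = a (ρ_m − ρ_c)/(ρ_c − ρ_w) = 24.7 km × 0.379/1.808 = 5.18 km.

5.18 km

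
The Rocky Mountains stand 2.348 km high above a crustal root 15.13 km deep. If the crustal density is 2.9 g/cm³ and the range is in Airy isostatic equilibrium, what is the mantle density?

3.35 g/cm³

Airy balance: ρ_c h = (ρ_m − ρ_c) r → ρ_m = ρ_c (1 + h/r).
ρ_m = 2.9 × (1 + 2.348 km/15.13 km) = 3.35 g/cm³.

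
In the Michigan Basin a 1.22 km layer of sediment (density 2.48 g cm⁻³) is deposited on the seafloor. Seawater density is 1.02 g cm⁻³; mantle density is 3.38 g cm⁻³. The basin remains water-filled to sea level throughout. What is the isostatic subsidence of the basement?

Submarine loading: the sediment displaces seawater, and the subsidence is in turn flooded, so s (ρ_m − ρ_w) = t (ρ_sed − ρ_w).
s = 1.22 km × (2.48 − 1.02) / (3.38 − 1.02) = 0.755 km.

0.755 km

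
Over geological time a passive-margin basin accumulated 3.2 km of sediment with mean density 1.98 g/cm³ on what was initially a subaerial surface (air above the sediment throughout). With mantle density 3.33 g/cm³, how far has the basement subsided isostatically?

Subaerial load: s = t ρ_sed / ρ_m = 3.2 km × 1.98/3.33 = 1.9 km.

1.9 km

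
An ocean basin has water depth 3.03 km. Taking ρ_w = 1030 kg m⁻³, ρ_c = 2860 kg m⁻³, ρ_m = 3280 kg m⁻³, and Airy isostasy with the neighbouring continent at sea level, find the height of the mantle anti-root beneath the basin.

In Airy isostatic equilibrium: replacing crust with seawater at the top is compensated by replacing crust with mantle at the base: d (ρ_c − ρ_w) = a (ρ_m − ρ_c).
a = d (ρ_c − ρ_w)/(ρ_m − ρ_c) = 3.03 km × 1830/420 = 13.2 km.

13.2 km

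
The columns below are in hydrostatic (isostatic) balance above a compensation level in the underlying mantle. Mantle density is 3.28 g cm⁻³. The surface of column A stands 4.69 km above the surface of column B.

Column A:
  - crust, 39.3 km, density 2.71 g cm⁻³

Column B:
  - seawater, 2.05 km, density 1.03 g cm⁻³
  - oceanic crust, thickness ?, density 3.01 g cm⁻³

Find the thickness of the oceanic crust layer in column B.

8.91 km

Take the compensation level at the base of the deeper column (depth z_c below the surface of column A) and equate Σ ρ_i t_i down to z_c; mantle fills any gap and the z_c terms cancel.
Column A: 39.3×2.71 + (z_c − 39.3)×3.28
Column B: 4.69×0 + 2.05×1.03 + x×3.01 + (z_c − 4.69 − 2.05 − x)×3.28
The z_c×3.28 term appears on both sides and cancels. Collect the known terms of each column as K = Σ(ρt)_known − 3.28 × (depth of known layers): K_A = 106.503 − 3.28×39.3 = −22.401; K_B = 2.1115 − 3.28×(4.69 + 2.05) = −19.9957.
Balance: K_A = K_B − x×(3.28 − 3.01), so x = (K_B − K_A)/(3.28 − 3.01) = 2.4053/0.27 = 8.91 km.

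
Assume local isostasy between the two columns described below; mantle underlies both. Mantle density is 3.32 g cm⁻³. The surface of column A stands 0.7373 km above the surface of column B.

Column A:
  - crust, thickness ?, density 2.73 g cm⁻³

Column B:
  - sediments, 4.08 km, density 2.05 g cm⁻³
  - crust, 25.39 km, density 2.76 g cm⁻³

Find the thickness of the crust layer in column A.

Take the compensation level at the base of the deeper column (depth z_c below the surface of column A) and equate Σ ρ_i t_i down to z_c; mantle fills any gap and the z_c terms cancel.
Column A: x×2.73 + (z_c − 0 − x)×3.32
Column B: 0.7373×0 + 4.08×2.05 + 25.39×2.76 + (z_c − 0.7373 − 29.47)×3.32
The z_c×3.32 term appears on both sides and cancels. Collect the known terms of each column as K = Σ(ρt)_known − 3.32 × (depth of known layers): K_A = 0 − 3.32×0 = 0; K_B = 78.4404 − 3.32×(0.7373 + 29.47) = −21.847836.
Balance: K_A − x×(3.32 − 2.73) = K_B, so x = (K_A − K_B)/(3.32 − 2.73) = 21.8478/0.59 = 37 km.

37 km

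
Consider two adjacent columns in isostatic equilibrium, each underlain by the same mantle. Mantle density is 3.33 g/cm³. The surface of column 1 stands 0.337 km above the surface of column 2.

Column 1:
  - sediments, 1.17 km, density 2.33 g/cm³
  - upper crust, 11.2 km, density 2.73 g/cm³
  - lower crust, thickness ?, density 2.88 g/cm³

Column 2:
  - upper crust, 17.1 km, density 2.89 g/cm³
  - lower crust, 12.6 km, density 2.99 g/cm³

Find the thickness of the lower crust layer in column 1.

11.2 km

Take the compensation level at the base of the deeper column (depth z_c below the surface of column 1) and equate Σ ρ_i t_i down to z_c; mantle fills any gap and the z_c terms cancel.
Column 1: 1.17×2.33 + 11.2×2.73 + x×2.88 + (z_c − 12.37 − x)×3.33
Column 2: 0.337×0 + 17.1×2.89 + 12.6×2.99 + (z_c − 0.337 − 29.7)×3.33
The z_c×3.33 term appears on both sides and cancels. Collect the known terms of each column as K = Σ(ρt)_known − 3.33 × (depth of known layers): K_1 = 33.3021 − 3.33×12.37 = −7.89; K_2 = 87.093 − 3.33×(0.337 + 29.7) = −12.93021.
Balance: K_1 − x×(3.33 − 2.88) = K_2, so x = (K_1 − K_2)/(3.33 − 2.88) = 5.04021/0.45 = 11.2 km.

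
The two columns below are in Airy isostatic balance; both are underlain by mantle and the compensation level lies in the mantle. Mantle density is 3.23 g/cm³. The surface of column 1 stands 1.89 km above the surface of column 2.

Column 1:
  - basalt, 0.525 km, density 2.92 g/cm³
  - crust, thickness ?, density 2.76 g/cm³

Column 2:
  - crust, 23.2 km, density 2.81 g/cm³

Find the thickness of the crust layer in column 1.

33.4 km

Take the compensation level at the base of the deeper column (depth z_c below the surface of column 1) and equate Σ ρ_i t_i down to z_c; mantle fills any gap and the z_c terms cancel.
Column 1: 0.525×2.92 + x×2.76 + (z_c − 0.525 − x)×3.23
Column 2: 1.89×0 + 23.2×2.81 + (z_c − 1.89 − 23.2)×3.23
The z_c×3.23 term appears on both sides and cancels. Collect the known terms of each column as K = Σ(ρt)_known − 3.23 × (depth of known layers): K_1 = 1.533 − 3.23×0.525 = −0.16275; K_2 = 65.192 − 3.23×(1.89 + 23.2) = −15.8487.
Balance: K_1 − x×(3.23 − 2.76) = K_2, so x = (K_1 − K_2)/(3.23 − 2.76) = 15.686/0.47 = 33.4 km.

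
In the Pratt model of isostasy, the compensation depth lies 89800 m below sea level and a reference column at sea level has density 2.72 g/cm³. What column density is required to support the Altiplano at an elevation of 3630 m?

Pratt balance: ρ_ref D = ρ (D + h).
ρ = ρ_ref D/(D + h) = 2.72 × 89800 m/(89800 m + 3630 m) = 2.61 g/cm³.

2.61 g/cm³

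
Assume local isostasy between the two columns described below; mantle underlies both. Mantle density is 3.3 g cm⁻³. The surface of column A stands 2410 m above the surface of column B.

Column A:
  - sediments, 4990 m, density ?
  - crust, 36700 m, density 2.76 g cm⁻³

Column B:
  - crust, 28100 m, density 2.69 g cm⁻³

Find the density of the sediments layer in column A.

2.24 g cm⁻³

Take the compensation level at the base of the deeper column (depth z_c below the surface of column A) and equate Σ ρ_i t_i down to z_c; mantle fills any gap and the z_c terms cancel.
Column A: 4990×ρ + 36700×2.76 + (z_c − 41690)×3.3
Column B: 2410×0 + 28100×2.69 + (z_c − 2410 − 28100)×3.3
The z_c×3.3 term appears on both sides and cancels. Collect the known terms of each column as K = Σ(ρt)_known − 3.3 × (depth of known layers): K_A = 101292 − 3.3×41690 = −36285; K_B = 75589 − 3.3×(2410 + 28100) = −25094.
Balance: K_A + 4990×ρ = K_B, so ρ = (K_B − K_A)/4990 = 11191/4990 = 2.24 g cm⁻³.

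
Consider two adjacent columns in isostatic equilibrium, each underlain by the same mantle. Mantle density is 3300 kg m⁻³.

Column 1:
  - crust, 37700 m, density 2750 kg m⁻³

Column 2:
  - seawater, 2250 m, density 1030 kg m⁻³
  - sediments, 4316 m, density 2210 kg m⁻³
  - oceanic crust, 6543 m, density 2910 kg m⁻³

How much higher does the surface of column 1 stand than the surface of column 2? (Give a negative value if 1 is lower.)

For any compensation level in the mantle, the mantle terms cancel and isostasy reduces to e = (Σt_1 − Σt_2) − (Σ(ρt)_1 − Σ(ρt)_2) / ρ_m.
Σt_1 = 37700 m; Σt_2 = 13109 m; Σ(ρt)_1 = 103675000; Σ(ρt)_2 = 30895990 (in m·kg m⁻³).
e = (37700 − 13109) − (103675000 − 30895990) / 3300 = 2540 m.

2540 m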